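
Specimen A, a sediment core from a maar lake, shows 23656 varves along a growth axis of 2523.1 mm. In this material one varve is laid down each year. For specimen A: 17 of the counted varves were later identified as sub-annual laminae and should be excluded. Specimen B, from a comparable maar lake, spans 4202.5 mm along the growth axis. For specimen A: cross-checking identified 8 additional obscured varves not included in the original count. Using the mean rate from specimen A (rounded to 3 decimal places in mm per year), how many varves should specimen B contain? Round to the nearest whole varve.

Specimen A: adjusted count: 23656 − 17 + 8 = 23647 varves.
A: Mean rate = 2523.1 mm / 23647 years ≈ 0.107 mm/year.
Specimen B: 4202.5 mm / 0.107 mm per year = 39275.70 years ≈ 39276 varves.

39276 varves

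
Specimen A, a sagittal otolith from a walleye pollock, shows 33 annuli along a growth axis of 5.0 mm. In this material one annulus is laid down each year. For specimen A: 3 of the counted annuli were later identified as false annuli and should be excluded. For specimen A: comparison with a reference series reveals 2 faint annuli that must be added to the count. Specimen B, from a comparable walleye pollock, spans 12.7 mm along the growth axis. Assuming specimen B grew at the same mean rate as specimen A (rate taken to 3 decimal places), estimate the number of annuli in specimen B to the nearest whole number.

Specimen A: true annulus count = 33 − 3 + 2 = 32.
A: Mean rate = 5.0 mm / 32 years ≈ 0.156 mm/year.
B spans 12.7 / 0.156 = 81.41 years ≈ 81 annuli.

81 annuli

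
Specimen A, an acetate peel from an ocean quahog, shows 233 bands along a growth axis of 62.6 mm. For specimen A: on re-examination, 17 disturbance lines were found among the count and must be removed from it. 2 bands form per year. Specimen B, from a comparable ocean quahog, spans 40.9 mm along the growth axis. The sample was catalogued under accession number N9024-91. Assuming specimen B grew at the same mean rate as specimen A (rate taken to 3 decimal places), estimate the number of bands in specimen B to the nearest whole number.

141 bands

Specimen A: true band count = 233 − 17 = 216.
Specimen A: 216 bands at 2 per year is 216 / 2 = 108 years.
A: Mean rate = 62.6 mm / 108 years ≈ 0.580 mm/year.
For B, 40.9 / 0.580 = 70.52 years; at 2 bands per year that is 70.52 × 2 ≈ 141 bands.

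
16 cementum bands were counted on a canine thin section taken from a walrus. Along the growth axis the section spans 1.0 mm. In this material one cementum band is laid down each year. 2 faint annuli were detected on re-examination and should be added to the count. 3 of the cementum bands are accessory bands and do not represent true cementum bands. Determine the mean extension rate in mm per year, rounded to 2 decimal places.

0.07 mm per year

Adjusted count: 16 − 3 + 2 = 15 cementum bands.
Mean rate = 1.0 mm / 15 years ≈ 0.07 mm per year.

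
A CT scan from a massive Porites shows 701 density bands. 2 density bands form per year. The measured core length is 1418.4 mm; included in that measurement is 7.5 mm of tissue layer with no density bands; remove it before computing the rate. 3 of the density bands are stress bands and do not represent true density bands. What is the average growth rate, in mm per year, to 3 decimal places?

True density band count = 701 − 3 = 698.
698 density bands at 2 per year is 698 / 2 = 349 years.
Removing the 7.5 mm offcut leaves 1418.4 − 7.5 = 1410.9 mm.
Mean rate = 1410.9 mm / 349 years ≈ 4.043 mm per year.

4.043 mm per year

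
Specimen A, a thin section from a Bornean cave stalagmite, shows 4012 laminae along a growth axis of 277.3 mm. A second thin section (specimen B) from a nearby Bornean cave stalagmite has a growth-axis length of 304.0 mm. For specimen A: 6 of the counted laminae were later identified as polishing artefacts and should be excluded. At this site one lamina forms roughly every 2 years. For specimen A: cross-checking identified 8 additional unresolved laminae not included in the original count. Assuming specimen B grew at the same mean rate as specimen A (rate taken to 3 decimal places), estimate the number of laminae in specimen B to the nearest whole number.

Specimen A: true lamina count = 4012 − 6 + 8 = 4014.
Specimen A: 4014 laminae at 2 years each span 4014 × 2 = 8028 years.
A: 277.3 mm over 8028 years gives 277.3 / 8028 ≈ 0.035 mm/yr.
For B, 304.0 / 0.035 = 8685.71 years; at 2 years per lamina that is 8685.71 / 2 ≈ 4343 laminae.

4343 laminae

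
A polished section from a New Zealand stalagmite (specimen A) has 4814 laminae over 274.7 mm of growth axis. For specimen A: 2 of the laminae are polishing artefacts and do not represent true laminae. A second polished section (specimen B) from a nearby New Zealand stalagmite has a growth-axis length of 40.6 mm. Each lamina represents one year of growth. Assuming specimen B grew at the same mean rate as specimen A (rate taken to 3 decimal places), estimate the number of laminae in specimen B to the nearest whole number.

Specimen A: after corrections the count is 4814 − 2 = 4812 laminae.
A: 274.7 mm over 4812 years gives 274.7 / 4812 ≈ 0.057 mm/yr.
B spans 40.6 / 0.057 = 712.28 years ≈ 712 laminae.

712 laminae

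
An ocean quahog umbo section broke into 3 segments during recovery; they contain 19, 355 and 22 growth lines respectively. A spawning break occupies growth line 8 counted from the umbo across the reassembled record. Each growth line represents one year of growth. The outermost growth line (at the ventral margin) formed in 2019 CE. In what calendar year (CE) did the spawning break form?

1631 CE

Total growth lines = 19 + 355 + 22 = 396.
The spawning break sits at growth line 8 from the umbo, so 396 − 8 = 388 growth lines formed after it.
The growth line at the ventral margin is 2019 CE, so the spawning break dates to 2019 − 388 = 1631 CE.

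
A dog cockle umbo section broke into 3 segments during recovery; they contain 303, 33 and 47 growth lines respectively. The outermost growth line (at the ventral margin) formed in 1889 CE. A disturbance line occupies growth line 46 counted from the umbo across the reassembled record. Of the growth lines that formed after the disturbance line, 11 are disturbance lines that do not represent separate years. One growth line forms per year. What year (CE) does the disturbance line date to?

1563 CE

Total growth lines = 303 + 33 + 47 = 383.
Between growth line 46 and the ventral margin there are 383 − 46 = 337 growth lines.
Excluding 11 false growth lines: 337 − 11 = 326.
Counting back 326 years from 1889 CE places the disturbance line in 1889 − 326 = 1563 CE.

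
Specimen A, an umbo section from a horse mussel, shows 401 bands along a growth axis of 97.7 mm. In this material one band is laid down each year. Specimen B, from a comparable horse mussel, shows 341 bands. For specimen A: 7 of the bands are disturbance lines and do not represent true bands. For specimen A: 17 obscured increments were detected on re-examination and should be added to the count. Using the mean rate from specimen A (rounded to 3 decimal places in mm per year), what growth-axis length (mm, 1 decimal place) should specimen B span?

81.2 mm

Specimen A: correcting the raw count gives 401 − 7 + 17 = 411 true bands.
A: Extension rate ≈ 97.7 / 411 = 0.238 mm/year.
Length of B = 0.238 × 341 = 81.2 mm.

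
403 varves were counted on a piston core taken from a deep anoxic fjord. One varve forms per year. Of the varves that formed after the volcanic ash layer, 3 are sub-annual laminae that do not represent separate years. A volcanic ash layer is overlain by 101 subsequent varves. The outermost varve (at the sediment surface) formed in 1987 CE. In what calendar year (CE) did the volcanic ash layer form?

1889 CE

101 varves formed after the volcanic ash layer.
101 − 3 false = 98 true varves after the volcanic ash layer.
The varve at the sediment surface is 1987 CE, so the volcanic ash layer dates to 1987 − 98 = 1889 CE.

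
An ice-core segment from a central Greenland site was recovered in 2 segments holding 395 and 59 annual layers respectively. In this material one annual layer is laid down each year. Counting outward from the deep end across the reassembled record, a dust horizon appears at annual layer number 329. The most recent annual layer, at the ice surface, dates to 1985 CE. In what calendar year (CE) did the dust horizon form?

Total annual layers = 395 + 59 = 454.
Between annual layer 329 and the ice surface there are 454 − 329 = 125 annual layers.
The annual layer at the ice surface is 1985 CE, so the dust horizon dates to 1985 − 125 = 1860 CE.

1860 CE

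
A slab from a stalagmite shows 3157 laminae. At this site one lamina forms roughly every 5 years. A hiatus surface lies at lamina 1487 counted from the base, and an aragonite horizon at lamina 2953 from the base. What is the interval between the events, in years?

2953 − 1487 = 1466 laminae lie between the two events.
At 5 years per lamina, 1466 × 5 = 7330 years.

7330 years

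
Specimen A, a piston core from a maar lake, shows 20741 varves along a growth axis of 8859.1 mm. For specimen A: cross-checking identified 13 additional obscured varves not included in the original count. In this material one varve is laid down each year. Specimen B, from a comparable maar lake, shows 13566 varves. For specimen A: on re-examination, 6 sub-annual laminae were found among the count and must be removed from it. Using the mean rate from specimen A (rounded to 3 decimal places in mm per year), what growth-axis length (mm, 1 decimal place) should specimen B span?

Specimen A: adjusted count: 20741 − 6 + 13 = 20748 varves.
A: Extension rate ≈ 8859.1 / 20748 = 0.427 mm per year.
Length of B = 0.427 × 13566 = 5792.7 mm.

5792.7 mm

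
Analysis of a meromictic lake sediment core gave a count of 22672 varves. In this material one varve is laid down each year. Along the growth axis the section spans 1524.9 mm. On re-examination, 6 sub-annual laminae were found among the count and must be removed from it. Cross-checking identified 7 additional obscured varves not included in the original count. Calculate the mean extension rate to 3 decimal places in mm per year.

0.067 mm per year

Correcting the raw count gives 22672 − 6 + 7 = 22673 true varves.
Mean rate = 1524.9 mm / 22673 years ≈ 0.067 mm per year.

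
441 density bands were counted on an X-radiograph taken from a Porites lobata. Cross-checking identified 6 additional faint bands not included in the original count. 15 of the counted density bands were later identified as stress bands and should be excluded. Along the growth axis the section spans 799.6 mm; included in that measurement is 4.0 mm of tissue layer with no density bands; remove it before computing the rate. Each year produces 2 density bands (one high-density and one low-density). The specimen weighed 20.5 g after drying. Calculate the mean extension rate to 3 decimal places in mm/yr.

3.683 mm/yr

Adjusted count: 441 − 15 + 6 = 432 density bands.
Dividing by 2 density bands per year: 432 / 2 = 216 years.
Removing the 4.0 mm offcut leaves 799.6 − 4.0 = 795.6 mm.
Extension rate ≈ 795.6 / 216 = 3.683 mm/yr.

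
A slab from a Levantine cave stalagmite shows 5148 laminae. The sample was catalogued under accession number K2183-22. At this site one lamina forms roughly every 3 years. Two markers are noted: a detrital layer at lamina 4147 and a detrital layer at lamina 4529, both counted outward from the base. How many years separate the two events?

1146 years

4529 − 4147 = 382 laminae lie between the two events.
Multiplying by 3 years per lamina: 382 × 3 = 1146 years.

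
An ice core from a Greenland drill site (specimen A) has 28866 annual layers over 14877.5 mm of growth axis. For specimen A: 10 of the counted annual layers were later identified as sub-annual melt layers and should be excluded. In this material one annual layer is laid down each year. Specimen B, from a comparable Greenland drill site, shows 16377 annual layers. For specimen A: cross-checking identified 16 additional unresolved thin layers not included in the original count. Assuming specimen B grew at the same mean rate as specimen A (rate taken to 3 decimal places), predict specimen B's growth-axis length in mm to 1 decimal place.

Specimen A: adjusted count: 28866 − 10 + 16 = 28872 annual layers.
A: 14877.5 mm over 28872 years gives 14877.5 / 28872 ≈ 0.515 mm per year.
B's length ≈ 0.515 × 16377 = 8434.2 mm.

8434.2 mm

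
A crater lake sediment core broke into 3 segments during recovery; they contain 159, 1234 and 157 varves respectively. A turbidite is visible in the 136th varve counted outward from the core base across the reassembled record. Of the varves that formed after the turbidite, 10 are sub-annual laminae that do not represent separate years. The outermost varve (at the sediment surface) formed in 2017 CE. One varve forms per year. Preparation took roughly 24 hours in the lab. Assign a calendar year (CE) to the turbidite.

Total varves = 159 + 1234 + 157 = 1550.
Between varve 136 and the sediment surface there are 1550 − 136 = 1414 varves.
Excluding 10 false varves: 1414 − 10 = 1404.
Counting back 1404 years from 2017 CE places the turbidite in 2017 − 1404 = 613 CE.

613 CE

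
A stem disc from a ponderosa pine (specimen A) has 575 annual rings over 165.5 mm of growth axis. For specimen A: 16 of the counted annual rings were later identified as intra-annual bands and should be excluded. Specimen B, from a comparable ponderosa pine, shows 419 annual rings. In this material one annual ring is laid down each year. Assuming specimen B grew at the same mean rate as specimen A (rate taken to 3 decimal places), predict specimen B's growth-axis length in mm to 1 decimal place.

Specimen A: adjusted count: 575 − 16 = 559 annual rings.
A: 165.5 mm over 559 years gives 165.5 / 559 ≈ 0.296 mm per year.
B's length ≈ 0.296 × 419 = 124.0 mm.

124.0 mm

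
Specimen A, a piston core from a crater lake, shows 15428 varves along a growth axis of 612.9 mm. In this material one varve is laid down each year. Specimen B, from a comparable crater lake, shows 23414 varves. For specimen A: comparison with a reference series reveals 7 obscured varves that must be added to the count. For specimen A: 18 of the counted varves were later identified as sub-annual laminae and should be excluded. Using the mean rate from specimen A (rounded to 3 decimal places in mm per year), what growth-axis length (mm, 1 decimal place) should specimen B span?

Specimen A: adjusted count: 15428 − 18 + 7 = 15417 varves.
A: Extension rate ≈ 612.9 / 15417 = 0.040 mm/yr.
Length of B = 0.040 × 23414 = 936.6 mm.

936.6 mm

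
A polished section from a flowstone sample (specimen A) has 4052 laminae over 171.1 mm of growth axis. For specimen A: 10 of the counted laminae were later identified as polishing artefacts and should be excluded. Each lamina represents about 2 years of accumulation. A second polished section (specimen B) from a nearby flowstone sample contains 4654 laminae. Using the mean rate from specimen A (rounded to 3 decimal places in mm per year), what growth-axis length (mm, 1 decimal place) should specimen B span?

Specimen A: after corrections the count is 4052 − 10 = 4042 laminae.
Specimen A: at 2 years per lamina, 4042 × 2 = 8084 years.
A: Extension rate ≈ 171.1 / 8084 = 0.021 mm/year.
Specimen B: 4654 laminae at 2 years each span 4654 × 2 = 9308 years. For B, 0.021 mm/year × 9308 years = 195.5 mm.

195.5 mm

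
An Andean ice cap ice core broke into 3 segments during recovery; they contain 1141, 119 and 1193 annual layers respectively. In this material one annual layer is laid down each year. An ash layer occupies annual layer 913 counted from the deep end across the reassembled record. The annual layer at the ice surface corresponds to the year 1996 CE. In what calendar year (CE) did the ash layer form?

Total annual layers = 1141 + 119 + 1193 = 2453.
The ash layer sits at annual layer 913 from the deep end, so 2453 − 913 = 1540 annual layers formed after it.
The annual layer at the ice surface is 1996 CE, so the ash layer dates to 1996 − 1540 = 456 CE.

456 CE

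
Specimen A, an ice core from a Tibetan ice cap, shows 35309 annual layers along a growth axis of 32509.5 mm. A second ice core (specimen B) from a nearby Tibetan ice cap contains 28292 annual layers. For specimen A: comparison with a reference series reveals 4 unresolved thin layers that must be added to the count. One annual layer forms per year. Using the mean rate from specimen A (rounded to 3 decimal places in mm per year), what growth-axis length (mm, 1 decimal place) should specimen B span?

Specimen A: after corrections the count is 35309 + 4 = 35313 annual layers.
A: Mean rate = 32509.5 mm / 35313 years ≈ 0.921 mm/year.
For B, 0.921 mm/year × 28292 years = 26056.9 mm.

26056.9 mm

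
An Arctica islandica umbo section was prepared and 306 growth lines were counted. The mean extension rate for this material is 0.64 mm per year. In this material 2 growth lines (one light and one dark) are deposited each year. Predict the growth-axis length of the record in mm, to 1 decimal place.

With 2 growth lines per year, 306 / 2 = 153 years.
153 years at 0.64 mm/year gives 0.64 × 153 = 97.9 mm.

97.9 mm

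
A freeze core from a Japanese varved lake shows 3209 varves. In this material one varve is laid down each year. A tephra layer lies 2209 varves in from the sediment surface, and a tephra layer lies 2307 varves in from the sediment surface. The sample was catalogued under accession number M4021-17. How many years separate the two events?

98 years

Separation: 2307 − 2209 = 98 varves.
At one varve per year, 98 years elapsed between them.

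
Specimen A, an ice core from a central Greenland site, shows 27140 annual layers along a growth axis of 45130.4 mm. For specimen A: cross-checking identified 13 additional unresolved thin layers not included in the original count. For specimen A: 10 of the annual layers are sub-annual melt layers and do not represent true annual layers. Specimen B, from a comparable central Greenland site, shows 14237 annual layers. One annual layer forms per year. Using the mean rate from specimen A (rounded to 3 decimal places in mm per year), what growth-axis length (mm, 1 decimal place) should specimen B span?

Specimen A: adjusted count: 27140 − 10 + 13 = 27143 annual layers.
A: Mean rate = 45130.4 mm / 27143 years ≈ 1.663 mm/year.
B's length ≈ 1.663 × 14237 = 23676.1 mm.

23676.1 mm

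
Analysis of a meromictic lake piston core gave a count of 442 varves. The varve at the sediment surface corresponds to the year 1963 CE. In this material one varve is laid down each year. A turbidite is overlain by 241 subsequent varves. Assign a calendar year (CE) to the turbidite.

241 varves post-date the turbidite.
1963 − 241 = 1722 CE.

1722 CE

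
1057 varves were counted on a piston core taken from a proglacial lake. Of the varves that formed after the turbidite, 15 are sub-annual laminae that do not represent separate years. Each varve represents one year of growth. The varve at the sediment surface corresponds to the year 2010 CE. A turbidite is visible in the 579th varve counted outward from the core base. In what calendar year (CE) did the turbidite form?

The turbidite sits at varve 579 from the core base, so 1057 − 579 = 478 varves formed after it.
Removing the 15 false varves leaves 478 − 15 = 463 true varves beyond the turbidite.
2010 − 463 = 1547 CE.

1547 CE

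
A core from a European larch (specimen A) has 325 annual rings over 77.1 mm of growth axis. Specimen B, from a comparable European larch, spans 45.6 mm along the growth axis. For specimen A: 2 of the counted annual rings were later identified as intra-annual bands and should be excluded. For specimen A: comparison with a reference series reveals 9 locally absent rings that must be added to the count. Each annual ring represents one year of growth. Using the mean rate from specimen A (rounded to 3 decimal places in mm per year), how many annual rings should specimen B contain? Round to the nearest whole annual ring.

197 annual rings

Specimen A: adjusted count: 325 − 2 + 9 = 332 annual rings.
A: 77.1 mm over 332 years gives 77.1 / 332 ≈ 0.232 mm/year.
Specimen B: 45.6 mm / 0.232 mm per year = 196.55 years ≈ 197 annual rings.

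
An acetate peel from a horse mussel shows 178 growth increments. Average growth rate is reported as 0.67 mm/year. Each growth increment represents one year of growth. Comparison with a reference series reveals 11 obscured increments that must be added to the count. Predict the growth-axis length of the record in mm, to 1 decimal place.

Adjusted count: 178 + 11 = 189 growth increments.
189 years at 0.67 mm/year gives 0.67 × 189 = 126.6 mm.

126.6 mm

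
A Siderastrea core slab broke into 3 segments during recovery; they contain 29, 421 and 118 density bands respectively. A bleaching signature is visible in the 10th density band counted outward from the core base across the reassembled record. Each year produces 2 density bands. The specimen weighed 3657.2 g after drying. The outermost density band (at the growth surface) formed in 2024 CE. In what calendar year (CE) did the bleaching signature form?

1745 CE

Total density bands = 29 + 421 + 118 = 568.
The bleaching signature sits at density band 10 from the core base, so 568 − 10 = 558 density bands formed after it.
With 2 density bands per year, 558 / 2 = 279 years.
The density band at the growth surface is 2024 CE, so the bleaching signature dates to 2024 − 279 = 1745 CE.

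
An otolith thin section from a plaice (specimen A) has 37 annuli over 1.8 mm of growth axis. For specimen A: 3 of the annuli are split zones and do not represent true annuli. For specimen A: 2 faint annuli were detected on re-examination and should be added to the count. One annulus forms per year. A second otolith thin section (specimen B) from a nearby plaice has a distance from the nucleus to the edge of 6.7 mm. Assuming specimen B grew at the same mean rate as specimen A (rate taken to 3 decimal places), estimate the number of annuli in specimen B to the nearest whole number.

Specimen A: adjusted count: 37 − 3 + 2 = 36 annuli.
A: Mean rate = 1.8 mm / 36 years ≈ 0.050 mm/yr.
B spans 6.7 / 0.050 = 134.00 years ≈ 134 annuli.

134 annuli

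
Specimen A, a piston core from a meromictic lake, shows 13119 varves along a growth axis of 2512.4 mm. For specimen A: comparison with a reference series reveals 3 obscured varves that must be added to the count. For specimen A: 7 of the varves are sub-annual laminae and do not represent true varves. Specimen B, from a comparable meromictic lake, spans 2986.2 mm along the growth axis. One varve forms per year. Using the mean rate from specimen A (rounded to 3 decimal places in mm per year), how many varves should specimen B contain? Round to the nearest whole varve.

Specimen A: true varve count = 13119 − 7 + 3 = 13115.
A: 2512.4 mm over 13115 years gives 2512.4 / 13115 ≈ 0.192 mm/year.
B spans 2986.2 / 0.192 = 15553.12 years ≈ 15553 varves.

15553 varves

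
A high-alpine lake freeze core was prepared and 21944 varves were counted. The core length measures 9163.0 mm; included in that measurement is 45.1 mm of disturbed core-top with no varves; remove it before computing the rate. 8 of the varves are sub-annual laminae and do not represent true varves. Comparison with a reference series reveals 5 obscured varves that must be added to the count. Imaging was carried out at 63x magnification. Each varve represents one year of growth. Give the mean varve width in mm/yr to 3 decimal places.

0.416 mm/yr

After corrections the count is 21944 − 8 + 5 = 21941 varves.
The growth record spans 9163.0 − 45.1 = 9117.9 mm.
Mean rate = 9117.9 mm / 21941 years ≈ 0.416 mm/yr.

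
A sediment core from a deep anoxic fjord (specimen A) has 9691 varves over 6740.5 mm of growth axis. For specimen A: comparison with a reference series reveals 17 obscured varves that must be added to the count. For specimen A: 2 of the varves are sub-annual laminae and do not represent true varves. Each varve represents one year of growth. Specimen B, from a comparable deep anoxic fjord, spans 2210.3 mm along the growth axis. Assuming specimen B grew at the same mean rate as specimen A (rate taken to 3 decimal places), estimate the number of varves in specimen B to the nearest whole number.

Specimen A: true varve count = 9691 − 2 + 17 = 9706.
A: Extension rate ≈ 6740.5 / 9706 = 0.694 mm per year.
For B, 2210.3 / 0.694 = 3184.87 years ≈ 3185 varves.

3185 varves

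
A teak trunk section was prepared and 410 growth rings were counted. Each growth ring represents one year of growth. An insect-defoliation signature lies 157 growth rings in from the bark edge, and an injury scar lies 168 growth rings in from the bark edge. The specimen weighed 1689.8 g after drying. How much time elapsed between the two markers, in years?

Separation: 168 − 157 = 11 growth rings.
At one growth ring per year, 11 years elapsed between them.

11 years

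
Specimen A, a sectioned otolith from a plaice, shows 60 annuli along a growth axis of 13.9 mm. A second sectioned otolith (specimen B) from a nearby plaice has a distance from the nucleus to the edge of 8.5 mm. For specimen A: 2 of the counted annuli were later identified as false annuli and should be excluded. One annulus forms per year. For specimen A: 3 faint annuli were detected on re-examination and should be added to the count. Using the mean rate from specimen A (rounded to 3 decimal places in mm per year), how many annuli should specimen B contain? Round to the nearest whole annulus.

37 annuli

Specimen A: true annulus count = 60 − 2 + 3 = 61.
A: Mean rate = 13.9 mm / 61 years ≈ 0.228 mm/yr.
B spans 8.5 / 0.228 = 37.28 years ≈ 37 annuli.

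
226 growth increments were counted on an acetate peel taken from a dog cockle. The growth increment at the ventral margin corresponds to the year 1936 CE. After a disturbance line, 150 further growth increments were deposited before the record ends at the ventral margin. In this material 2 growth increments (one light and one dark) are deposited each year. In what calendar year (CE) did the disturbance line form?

150 growth increments post-date the disturbance line.
Dividing by 2 growth increments per year: 150 / 2 = 75 years.
1936 − 75 = 1861 CE.

1861 CE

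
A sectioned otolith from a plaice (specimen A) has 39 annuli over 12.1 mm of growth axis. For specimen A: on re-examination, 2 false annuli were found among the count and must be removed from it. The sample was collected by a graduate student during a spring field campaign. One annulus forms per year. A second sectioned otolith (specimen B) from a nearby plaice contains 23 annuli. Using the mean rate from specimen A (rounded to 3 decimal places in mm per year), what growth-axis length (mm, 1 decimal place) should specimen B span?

Specimen A: adjusted count: 39 − 2 = 37 annuli.
A: Extension rate ≈ 12.1 / 37 = 0.327 mm/yr.
Length of B = 0.327 × 23 = 7.5 mm.

7.5 mm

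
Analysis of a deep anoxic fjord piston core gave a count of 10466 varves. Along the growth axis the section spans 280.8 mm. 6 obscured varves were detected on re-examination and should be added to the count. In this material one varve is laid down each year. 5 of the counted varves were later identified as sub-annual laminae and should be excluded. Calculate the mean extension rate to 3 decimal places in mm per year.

0.027 mm per year

True varve count = 10466 − 5 + 6 = 10467.
Extension rate ≈ 280.8 / 10467 = 0.027 mm per year.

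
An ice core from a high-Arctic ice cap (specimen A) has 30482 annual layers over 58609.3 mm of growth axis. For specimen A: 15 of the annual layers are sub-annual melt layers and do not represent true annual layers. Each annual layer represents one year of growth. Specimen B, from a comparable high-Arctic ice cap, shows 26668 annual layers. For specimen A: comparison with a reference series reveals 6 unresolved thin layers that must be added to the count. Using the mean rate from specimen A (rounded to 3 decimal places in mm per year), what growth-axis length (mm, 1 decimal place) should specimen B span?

Specimen A: true annual layer count = 30482 − 15 + 6 = 30473.
A: 58609.3 mm over 30473 years gives 58609.3 / 30473 ≈ 1.923 mm per year.
B's length ≈ 1.923 × 26668 = 51282.6 mm.

51282.6 mm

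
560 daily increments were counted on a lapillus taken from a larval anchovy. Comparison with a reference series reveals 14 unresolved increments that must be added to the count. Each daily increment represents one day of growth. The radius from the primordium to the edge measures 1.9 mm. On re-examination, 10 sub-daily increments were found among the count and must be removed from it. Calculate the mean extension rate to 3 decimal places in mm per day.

Correcting the raw count gives 560 − 10 + 14 = 564 true daily increments.
Extension rate ≈ 1.9 / 564 = 0.003 mm per day.

0.003 mm per day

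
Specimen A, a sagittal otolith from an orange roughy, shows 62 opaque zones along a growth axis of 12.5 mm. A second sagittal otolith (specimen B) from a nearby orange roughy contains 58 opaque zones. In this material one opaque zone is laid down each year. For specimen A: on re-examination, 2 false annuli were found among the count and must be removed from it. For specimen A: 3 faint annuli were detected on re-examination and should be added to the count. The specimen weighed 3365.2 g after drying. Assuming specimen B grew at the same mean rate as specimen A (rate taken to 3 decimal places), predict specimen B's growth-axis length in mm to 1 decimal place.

Specimen A: after corrections the count is 62 − 2 + 3 = 63 opaque zones.
A: Extension rate ≈ 12.5 / 63 = 0.198 mm/yr.
For B, 0.198 mm/year × 58 years = 11.5 mm.

11.5 mm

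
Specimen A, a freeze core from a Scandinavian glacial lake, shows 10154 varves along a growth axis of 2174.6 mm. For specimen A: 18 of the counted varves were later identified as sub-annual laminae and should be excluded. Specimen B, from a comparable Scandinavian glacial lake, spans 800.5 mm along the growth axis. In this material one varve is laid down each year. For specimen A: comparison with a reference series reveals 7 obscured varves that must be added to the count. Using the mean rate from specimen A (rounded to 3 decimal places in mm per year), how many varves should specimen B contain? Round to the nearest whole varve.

3741 varves

Specimen A: correcting the raw count gives 10154 − 18 + 7 = 10143 true varves.
A: Extension rate ≈ 2174.6 / 10143 = 0.214 mm per year.
For B, 800.5 / 0.214 = 3740.65 years ≈ 3741 varves.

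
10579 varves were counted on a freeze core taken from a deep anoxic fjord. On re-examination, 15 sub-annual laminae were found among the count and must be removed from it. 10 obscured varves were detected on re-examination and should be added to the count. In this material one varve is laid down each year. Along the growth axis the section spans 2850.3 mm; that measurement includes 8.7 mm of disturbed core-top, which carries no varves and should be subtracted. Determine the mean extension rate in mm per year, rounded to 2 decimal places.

True varve count = 10579 − 15 + 10 = 10574.
The growth record spans 2850.3 − 8.7 = 2841.6 mm.
Mean rate = 2841.6 mm / 10574 years ≈ 0.27 mm per year.

0.27 mm per year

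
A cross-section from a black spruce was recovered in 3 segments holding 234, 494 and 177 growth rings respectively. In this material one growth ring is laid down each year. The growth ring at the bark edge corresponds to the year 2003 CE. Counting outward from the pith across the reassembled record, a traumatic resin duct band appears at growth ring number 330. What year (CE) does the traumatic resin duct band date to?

Total growth rings = 234 + 494 + 177 = 905.
905 − 330 = 575 growth rings lie beyond the traumatic resin duct band toward the bark edge.
The growth ring at the bark edge is 2003 CE, so the traumatic resin duct band dates to 2003 − 575 = 1428 CE.

1428 CE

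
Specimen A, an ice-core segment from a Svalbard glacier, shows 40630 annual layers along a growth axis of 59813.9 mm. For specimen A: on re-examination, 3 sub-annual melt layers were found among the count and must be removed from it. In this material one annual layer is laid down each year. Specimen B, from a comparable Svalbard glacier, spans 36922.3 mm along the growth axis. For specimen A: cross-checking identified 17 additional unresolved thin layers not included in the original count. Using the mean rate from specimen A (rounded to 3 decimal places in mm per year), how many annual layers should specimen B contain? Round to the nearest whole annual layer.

Specimen A: true annual layer count = 40630 − 3 + 17 = 40644.
A: Mean rate = 59813.9 mm / 40644 years ≈ 1.472 mm/year.
Specimen B: 36922.3 mm / 1.472 mm per year = 25083.08 years ≈ 25083 annual layers.

25083 annual layers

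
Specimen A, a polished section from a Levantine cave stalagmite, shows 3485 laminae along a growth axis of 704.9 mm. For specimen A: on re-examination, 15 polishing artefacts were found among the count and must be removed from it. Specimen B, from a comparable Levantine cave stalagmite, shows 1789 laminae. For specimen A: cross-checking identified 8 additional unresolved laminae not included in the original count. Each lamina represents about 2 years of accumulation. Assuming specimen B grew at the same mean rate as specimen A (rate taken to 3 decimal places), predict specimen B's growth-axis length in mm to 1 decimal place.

361.4 mm

Specimen A: true lamina count = 3485 − 15 + 8 = 3478.
Specimen A: multiplying by 2 years per lamina: 3478 × 2 = 6956 years.
A: 704.9 mm over 6956 years gives 704.9 / 6956 ≈ 0.101 mm/yr.
Specimen B: at 2 years per lamina, 1789 × 2 = 3578 years. Length of B = 0.101 × 3578 = 361.4 mm.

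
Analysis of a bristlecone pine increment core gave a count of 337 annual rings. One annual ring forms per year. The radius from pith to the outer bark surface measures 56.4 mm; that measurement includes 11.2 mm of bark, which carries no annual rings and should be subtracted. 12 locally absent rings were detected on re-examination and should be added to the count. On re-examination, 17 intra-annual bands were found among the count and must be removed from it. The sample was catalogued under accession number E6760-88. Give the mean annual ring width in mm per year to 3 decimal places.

0.136 mm per year

True annual ring count = 337 − 17 + 12 = 332.
Net length = 56.4 − 11.2 = 45.2 mm.
Extension rate ≈ 45.2 / 332 = 0.136 mm per year.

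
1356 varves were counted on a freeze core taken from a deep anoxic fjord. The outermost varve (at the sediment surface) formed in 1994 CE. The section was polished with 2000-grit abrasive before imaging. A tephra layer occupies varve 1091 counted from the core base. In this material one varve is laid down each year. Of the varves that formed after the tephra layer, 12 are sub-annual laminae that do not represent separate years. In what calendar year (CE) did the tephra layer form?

1741 CE

1356 − 1091 = 265 varves lie beyond the tephra layer toward the sediment surface.
265 − 12 false = 253 true varves after the tephra layer.
1994 − 253 = 1741 CE.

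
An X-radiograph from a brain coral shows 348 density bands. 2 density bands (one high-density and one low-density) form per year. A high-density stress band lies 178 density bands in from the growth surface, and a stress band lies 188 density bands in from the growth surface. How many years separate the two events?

5 years

Separation: 188 − 178 = 10 density bands.
Dividing by 2 density bands per year: 10 / 2 = 5 years.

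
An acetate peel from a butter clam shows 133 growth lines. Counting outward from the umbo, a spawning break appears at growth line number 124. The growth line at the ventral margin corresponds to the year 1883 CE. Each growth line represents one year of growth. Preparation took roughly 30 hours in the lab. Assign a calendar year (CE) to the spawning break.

1874 CE

Between growth line 124 and the ventral margin there are 133 − 124 = 9 growth lines.
1883 − 9 = 1874 CE.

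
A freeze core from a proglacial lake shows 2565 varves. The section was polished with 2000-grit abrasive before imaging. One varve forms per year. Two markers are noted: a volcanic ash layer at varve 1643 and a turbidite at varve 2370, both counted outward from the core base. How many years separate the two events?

2370 − 1643 = 727 varves lie between the two events.
At one varve per year, 727 years elapsed between them.

727 years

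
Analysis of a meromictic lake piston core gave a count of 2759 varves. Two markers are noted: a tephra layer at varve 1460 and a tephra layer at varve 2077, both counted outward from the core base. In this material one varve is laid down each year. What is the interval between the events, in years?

617 years

Separation: 2077 − 1460 = 617 varves.
At one varve per year, 617 years elapsed between them.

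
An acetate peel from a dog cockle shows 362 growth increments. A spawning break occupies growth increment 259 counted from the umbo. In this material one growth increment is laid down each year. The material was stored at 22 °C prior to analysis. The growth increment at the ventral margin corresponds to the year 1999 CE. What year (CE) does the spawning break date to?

1896 CE

The spawning break sits at growth increment 259 from the umbo, so 362 − 259 = 103 growth increments formed after it.
The growth increment at the ventral margin is 1999 CE, so the spawning break dates to 1999 − 103 = 1896 CE.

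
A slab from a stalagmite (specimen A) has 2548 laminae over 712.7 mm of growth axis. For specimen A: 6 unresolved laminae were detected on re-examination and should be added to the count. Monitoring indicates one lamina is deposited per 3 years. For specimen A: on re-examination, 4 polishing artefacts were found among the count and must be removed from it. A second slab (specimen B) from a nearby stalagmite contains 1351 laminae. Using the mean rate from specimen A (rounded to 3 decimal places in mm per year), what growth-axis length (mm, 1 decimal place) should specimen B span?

376.9 mm

Specimen A: after corrections the count is 2548 − 4 + 6 = 2550 laminae.
Specimen A: multiplying by 3 years per lamina: 2550 × 3 = 7650 years.
A: Extension rate ≈ 712.7 / 7650 = 0.093 mm/year.
Specimen B: multiplying by 3 years per lamina: 1351 × 3 = 4053 years. Length of B = 0.093 × 4053 = 376.9 mm.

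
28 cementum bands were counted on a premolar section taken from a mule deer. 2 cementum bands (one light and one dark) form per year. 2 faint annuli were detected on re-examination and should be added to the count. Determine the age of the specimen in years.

15 yr

Correcting the raw count gives 28 + 2 = 30 true cementum bands.
30 cementum bands at 2 per year is 30 / 2 = 15 years.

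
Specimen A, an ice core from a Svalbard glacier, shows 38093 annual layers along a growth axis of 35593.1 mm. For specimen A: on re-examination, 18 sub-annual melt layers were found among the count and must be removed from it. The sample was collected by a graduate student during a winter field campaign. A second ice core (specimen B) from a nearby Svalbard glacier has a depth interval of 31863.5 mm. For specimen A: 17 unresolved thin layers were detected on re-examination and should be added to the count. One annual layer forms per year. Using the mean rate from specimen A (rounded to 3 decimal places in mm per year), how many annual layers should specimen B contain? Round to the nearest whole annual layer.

Specimen A: correcting the raw count gives 38093 − 18 + 17 = 38092 true annual layers.
A: 35593.1 mm over 38092 years gives 35593.1 / 38092 ≈ 0.934 mm/year.
Specimen B: 31863.5 mm / 0.934 mm per year = 34115.10 years ≈ 34115 annual layers.

34115 annual layers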